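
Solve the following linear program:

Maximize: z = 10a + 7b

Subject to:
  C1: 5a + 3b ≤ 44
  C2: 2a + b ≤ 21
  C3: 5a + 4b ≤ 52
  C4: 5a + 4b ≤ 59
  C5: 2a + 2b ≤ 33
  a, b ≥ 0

Evaluate the objective at each vertex of the feasible region:
  z(0, 0) = 0
  z(8.8, 0) = 88
  z(4, 8) = 96  ←
  z(0, 13) = 91
The maximum is at a = 4, b = 8.

a = 4, b = 8, z = 96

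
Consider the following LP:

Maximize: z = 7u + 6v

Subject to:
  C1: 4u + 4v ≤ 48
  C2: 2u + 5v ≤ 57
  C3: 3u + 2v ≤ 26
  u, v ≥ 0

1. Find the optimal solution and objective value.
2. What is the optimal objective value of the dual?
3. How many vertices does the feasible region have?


1. u = 2, v = 10, z = 74
2. 74
3. 5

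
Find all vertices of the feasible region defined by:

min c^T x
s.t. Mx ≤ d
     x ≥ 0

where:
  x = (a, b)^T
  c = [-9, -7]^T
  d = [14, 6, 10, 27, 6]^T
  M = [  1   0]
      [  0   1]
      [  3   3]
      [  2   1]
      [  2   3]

(0, 0), (3, 0), (0, 2)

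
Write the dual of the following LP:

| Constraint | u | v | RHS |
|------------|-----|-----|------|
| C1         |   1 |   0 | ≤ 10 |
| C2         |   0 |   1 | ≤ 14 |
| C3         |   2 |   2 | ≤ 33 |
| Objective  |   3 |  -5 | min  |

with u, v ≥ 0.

Primal min cᵀx s.t. Ax ≤ b, x ≥ 0  →  Dual max −bᵀy s.t. Aᵀy ≥ −c, y ≥ 0.

Maximize: z = -10y1 - 14y2 - 33y3

Subject to:
  y1 + 2y3 ≥ -3
  y2 + 2y3 ≥ 5
  y1, y2, y3 ≥ 0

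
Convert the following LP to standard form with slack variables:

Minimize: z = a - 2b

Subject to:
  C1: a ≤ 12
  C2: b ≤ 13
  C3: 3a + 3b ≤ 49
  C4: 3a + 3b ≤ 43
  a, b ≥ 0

min z = a - 2b

s.t.
  a + s1 = 12
  b + s2 = 13
  3a + 3b + s3 = 49
  3a + 3b + s4 = 43
  a, b, s1, s2, s3, s4 ≥ 0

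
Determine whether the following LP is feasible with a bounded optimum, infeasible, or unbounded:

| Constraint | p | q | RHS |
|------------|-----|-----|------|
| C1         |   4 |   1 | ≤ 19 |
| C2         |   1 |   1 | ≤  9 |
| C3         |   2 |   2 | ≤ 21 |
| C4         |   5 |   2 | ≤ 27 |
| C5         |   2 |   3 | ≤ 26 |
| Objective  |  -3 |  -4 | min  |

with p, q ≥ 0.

Feasible with a bounded optimal solution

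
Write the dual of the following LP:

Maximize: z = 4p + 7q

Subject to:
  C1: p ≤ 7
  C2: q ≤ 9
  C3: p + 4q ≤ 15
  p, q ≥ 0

Primal max cᵀx s.t. Ax ≤ b, x ≥ 0  →  Dual min bᵀy s.t. Aᵀy ≥ c, y ≥ 0.

Minimize: z = 7y1 + 9y2 + 15y3

Subject to:
  y1 + y3 ≥ 4
  y2 + 4y3 ≥ 7
  y1, y2, y3 ≥ 0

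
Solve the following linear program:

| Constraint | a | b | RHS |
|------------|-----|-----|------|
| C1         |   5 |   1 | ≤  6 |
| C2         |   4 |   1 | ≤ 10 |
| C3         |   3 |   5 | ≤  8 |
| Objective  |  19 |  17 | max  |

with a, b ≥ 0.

Evaluate the objective at each vertex of the feasible region:
  z(0, 0) = 0
  z(1.2, 0) = 22.8
  z(1, 1) = 36  ←
  z(0, 1.6) = 27.2
The maximum is at a = 1, b = 1.

a = 1, b = 1, z = 36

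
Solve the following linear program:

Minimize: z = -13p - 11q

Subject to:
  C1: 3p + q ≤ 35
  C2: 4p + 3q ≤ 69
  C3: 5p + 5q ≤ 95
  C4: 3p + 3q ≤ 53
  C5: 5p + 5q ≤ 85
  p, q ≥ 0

Evaluate the objective at each vertex of the feasible region:
  z(0, 0) = 0
  z(11.67, 0) = -151.7
  z(9, 8) = -205  ←
  z(0, 17) = -187
The minimum is at p = 9, q = 8.

p = 9, q = 8, z = -205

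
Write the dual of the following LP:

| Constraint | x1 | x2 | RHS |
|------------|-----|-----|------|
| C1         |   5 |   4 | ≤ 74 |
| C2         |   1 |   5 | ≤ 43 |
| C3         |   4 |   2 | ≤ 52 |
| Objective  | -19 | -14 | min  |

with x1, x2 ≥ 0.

Primal min cᵀx s.t. Ax ≤ b, x ≥ 0  →  Dual max −bᵀy s.t. Aᵀy ≥ −c, y ≥ 0.

Maximize: z = -74y1 - 43y2 - 52y3

Subject to:
  5y1 + y2 + 4y3 ≥ 19
  4y1 + 5y2 + 2y3 ≥ 14
  y1, y2, y3 ≥ 0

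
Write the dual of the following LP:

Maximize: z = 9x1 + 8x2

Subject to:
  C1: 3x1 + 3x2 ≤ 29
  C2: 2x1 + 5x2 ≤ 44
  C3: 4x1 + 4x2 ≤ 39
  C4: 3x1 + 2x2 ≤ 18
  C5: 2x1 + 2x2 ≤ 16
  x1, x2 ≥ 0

Primal max cᵀx s.t. Ax ≤ b, x ≥ 0  →  Dual min bᵀy s.t. Aᵀy ≥ c, y ≥ 0.

Minimize: z = 29y1 + 44y2 + 39y3 + 18y4 + 16y5

Subject to:
  3y1 + 2y2 + 4y3 + 3y4 + 2y5 ≥ 9
  3y1 + 5y2 + 4y3 + 2y4 + 2y5 ≥ 8
  y1, y2, y3, y4, y5 ≥ 0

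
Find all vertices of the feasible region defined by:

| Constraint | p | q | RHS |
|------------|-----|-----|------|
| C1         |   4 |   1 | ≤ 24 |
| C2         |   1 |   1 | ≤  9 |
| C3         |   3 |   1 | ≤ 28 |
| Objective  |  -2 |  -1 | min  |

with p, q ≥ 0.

(0, 0), (6, 0), (5, 4), (0, 9)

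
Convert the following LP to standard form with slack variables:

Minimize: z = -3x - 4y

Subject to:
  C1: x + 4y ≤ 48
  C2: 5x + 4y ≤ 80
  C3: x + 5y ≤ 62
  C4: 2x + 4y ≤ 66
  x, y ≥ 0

min z = -3x - 4y

s.t.
  x + 4y + s1 = 48
  5x + 4y + s2 = 80
  x + 5y + s3 = 62
  2x + 4y + s4 = 66
  x, y, s1, s2, s3, s4 ≥ 0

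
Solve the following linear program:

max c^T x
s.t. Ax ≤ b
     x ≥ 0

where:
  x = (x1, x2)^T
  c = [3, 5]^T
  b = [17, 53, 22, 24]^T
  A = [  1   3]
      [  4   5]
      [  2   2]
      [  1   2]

Evaluate the objective at each vertex of the feasible region:
  z(0, 0) = 0
  z(11, 0) = 33
  z(8, 3) = 39  ←
  z(0, 5.667) = 28.33
The maximum is at x1 = 8, x2 = 3.

x1 = 8, x2 = 3, z = 39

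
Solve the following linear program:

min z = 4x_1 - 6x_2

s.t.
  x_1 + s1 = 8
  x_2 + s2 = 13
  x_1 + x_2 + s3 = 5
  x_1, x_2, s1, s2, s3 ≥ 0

Evaluate the objective at each vertex of the feasible region:
  z(0, 0) = 0
  z(5, 0) = 20
  z(0, 5) = -30  ←
The minimum is at x_1 = 0, x_2 = 5.

x_1 = 0, x_2 = 5, z = -30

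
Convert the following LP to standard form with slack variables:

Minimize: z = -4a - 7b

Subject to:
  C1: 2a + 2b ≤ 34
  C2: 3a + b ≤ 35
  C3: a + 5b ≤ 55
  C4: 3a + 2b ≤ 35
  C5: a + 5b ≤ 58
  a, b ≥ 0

min z = -4a - 7b

s.t.
  2a + 2b + s1 = 34
  3a + b + s2 = 35
  a + 5b + s3 = 55
  3a + 2b + s4 = 35
  a + 5b + s5 = 58
  a, b, s1, s2, s3, s4, s5 ≥ 0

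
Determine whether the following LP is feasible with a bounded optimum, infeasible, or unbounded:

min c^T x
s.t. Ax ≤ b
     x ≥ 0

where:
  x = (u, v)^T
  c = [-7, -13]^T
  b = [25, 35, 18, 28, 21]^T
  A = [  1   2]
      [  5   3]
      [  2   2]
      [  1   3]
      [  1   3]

Feasible with a bounded optimal solution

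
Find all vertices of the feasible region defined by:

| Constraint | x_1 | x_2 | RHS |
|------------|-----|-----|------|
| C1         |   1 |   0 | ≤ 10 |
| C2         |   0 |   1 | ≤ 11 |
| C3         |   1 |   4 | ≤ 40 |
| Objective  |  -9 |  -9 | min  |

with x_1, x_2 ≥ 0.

(0, 0), (10, 0), (10, 7.5), (0, 10)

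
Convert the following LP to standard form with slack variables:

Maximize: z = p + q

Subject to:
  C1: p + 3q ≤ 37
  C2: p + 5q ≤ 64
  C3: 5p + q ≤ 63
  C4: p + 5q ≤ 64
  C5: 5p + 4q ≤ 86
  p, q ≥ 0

max z = p + q

s.t.
  p + 3q + s1 = 37
  p + 5q + s2 = 64
  5p + q + s3 = 63
  p + 5q + s4 = 64
  5p + 4q + s5 = 86
  p, q, s1, s2, s3, s4, s5 ≥ 0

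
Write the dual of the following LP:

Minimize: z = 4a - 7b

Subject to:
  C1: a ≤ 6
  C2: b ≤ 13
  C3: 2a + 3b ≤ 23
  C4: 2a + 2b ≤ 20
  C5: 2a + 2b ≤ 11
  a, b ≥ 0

Primal min cᵀx s.t. Ax ≤ b, x ≥ 0  →  Dual max −bᵀy s.t. Aᵀy ≥ −c, y ≥ 0.

Maximize: z = -6y1 - 13y2 - 23y3 - 20y4 - 11y5

Subject to:
  y1 + 2y3 + 2y4 + 2y5 ≥ -4
  y2 + 3y3 + 2y4 + 2y5 ≥ 7
  y1, y2, y3, y4, y5 ≥ 0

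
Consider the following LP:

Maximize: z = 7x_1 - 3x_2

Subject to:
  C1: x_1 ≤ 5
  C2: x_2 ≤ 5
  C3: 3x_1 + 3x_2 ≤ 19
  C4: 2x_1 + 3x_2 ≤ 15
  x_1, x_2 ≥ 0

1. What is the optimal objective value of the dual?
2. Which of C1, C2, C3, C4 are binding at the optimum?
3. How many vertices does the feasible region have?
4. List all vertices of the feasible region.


1. 35
2. C1
3. 5
4. (0, 0), (5, 0), (5, 1.333), (4, 2.333), (0, 5)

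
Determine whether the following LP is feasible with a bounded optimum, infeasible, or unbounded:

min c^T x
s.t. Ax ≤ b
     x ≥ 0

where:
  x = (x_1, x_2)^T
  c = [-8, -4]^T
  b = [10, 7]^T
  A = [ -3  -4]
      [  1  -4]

Unbounded (objective can decrease without bound)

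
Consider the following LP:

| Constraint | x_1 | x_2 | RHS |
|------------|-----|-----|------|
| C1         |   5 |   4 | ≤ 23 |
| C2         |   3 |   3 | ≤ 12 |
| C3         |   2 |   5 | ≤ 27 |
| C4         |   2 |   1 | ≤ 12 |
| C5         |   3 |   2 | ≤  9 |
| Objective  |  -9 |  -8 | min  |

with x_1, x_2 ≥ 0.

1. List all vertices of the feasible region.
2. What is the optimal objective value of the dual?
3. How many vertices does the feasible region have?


1. (0, 0), (3, 0), (1, 3), (0, 4)
2. -33
3. 4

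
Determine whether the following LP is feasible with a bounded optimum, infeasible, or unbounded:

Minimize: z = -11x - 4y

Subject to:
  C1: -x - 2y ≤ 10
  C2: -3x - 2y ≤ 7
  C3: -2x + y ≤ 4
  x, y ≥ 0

Unbounded (objective can decrease without bound)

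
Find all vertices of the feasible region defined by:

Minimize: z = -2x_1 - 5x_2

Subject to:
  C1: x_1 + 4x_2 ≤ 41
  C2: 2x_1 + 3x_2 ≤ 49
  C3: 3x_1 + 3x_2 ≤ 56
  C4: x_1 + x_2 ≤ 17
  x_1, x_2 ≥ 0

(0, 0), (17, 0), (9, 8), (0, 10.25)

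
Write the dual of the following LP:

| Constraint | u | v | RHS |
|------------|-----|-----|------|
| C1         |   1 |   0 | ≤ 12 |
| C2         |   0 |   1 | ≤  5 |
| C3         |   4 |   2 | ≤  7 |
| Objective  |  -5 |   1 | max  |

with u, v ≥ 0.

Primal max cᵀx s.t. Ax ≤ b, x ≥ 0  →  Dual min bᵀy s.t. Aᵀy ≥ c, y ≥ 0.

Minimize: z = 12y1 + 5y2 + 7y3

Subject to:
  y1 + 4y3 ≥ -5
  y2 + 2y3 ≥ 1
  y1, y2, y3 ≥ 0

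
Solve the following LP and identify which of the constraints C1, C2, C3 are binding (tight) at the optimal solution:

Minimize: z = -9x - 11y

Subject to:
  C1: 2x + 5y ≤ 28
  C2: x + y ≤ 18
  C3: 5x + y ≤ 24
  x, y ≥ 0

At x = 4, y = 4, compute slack b - a·x for each constraint:
  C1: 28 − 28 = 0  (binding)
  C2: 18 − 8 = 10  (slack)
  C3: 24 − 24 = 0  (binding)

Optimal: x = 4, y = 4
Binding: C1, C3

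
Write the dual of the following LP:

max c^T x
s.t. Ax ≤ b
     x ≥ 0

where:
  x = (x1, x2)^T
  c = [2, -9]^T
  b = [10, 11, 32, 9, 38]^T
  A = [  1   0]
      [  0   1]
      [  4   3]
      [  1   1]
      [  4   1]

Primal max cᵀx s.t. Ax ≤ b, x ≥ 0  →  Dual min bᵀy s.t. Aᵀy ≥ c, y ≥ 0.

Minimize: z = 10y1 + 11y2 + 32y3 + 9y4 + 38y5

Subject to:
  y1 + 4y3 + y4 + 4y5 ≥ 2
  y2 + 3y3 + y4 + y5 ≥ -9
  y1, y2, y3, y4, y5 ≥ 0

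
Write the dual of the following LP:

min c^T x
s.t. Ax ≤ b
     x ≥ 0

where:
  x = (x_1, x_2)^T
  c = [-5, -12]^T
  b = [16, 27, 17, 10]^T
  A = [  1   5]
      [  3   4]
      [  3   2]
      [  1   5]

Primal min cᵀx s.t. Ax ≤ b, x ≥ 0  →  Dual max −bᵀy s.t. Aᵀy ≥ −c, y ≥ 0.

Maximize: z = -16y1 - 27y2 - 17y3 - 10y4

Subject to:
  y1 + 3y2 + 3y3 + y4 ≥ 5
  5y1 + 4y2 + 2y3 + 5y4 ≥ 12
  y1, y2, y3, y4 ≥ 0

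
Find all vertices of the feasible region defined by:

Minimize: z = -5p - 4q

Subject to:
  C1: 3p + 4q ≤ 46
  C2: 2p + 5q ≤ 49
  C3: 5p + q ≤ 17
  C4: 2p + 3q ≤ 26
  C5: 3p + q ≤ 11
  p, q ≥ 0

(0, 0), (3.4, 0), (3, 2), (1, 8), (0, 8.667)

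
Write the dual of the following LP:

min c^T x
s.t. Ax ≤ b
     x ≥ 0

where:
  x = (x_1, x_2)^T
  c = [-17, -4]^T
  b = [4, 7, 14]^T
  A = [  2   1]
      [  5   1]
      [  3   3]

Primal min cᵀx s.t. Ax ≤ b, x ≥ 0  →  Dual max −bᵀy s.t. Aᵀy ≥ −c, y ≥ 0.

Maximize: z = -4y1 - 7y2 - 14y3

Subject to:
  2y1 + 5y2 + 3y3 ≥ 17
  y1 + y2 + 3y3 ≥ 4
  y1, y2, y3 ≥ 0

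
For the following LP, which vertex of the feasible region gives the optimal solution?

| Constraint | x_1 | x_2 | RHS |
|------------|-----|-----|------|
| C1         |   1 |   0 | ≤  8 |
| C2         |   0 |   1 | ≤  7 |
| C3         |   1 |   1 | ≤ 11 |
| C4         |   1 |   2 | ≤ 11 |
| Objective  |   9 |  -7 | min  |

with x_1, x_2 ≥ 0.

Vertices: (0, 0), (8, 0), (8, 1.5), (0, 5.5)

Evaluate the objective at each vertex of the feasible region:
  z(0, 0) = 0
  z(8, 0) = 72
  z(8, 1.5) = 61.5
  z(0, 5.5) = -38.5  ←
The minimum is at x_1 = 0, x_2 = 5.5.

(0, 5.5)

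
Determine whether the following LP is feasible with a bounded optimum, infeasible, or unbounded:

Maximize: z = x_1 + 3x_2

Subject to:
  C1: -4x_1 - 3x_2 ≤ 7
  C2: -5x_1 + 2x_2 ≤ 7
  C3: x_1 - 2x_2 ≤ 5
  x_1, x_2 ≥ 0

Unbounded (objective can increase without bound)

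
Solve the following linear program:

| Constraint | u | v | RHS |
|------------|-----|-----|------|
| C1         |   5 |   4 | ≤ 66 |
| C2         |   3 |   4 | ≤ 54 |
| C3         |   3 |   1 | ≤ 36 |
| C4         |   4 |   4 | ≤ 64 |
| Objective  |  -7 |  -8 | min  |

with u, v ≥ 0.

Evaluate the objective at each vertex of the feasible region:
  z(0, 0) = 0
  z(12, 0) = -84
  z(11.14, 2.571) = -98.57
  z(6, 9) = -114  ←
  z(0, 13.5) = -108
The minimum is at u = 6, v = 9.

u = 6, v = 9, z = -114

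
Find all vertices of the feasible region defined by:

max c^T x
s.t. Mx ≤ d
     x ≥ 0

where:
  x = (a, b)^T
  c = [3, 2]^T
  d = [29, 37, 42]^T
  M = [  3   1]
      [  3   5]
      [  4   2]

(0, 0), (9.667, 0), (9, 2), (0, 7.4)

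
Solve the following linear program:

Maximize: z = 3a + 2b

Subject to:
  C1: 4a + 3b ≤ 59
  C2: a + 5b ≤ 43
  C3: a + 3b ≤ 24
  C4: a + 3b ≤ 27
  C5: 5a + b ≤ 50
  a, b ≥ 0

Evaluate the objective at each vertex of the feasible region:
  z(0, 0) = 0
  z(10, 0) = 30
  z(9, 5) = 37  ←
  z(0, 8) = 16
The maximum is at a = 9, b = 5.

a = 9, b = 5, z = 37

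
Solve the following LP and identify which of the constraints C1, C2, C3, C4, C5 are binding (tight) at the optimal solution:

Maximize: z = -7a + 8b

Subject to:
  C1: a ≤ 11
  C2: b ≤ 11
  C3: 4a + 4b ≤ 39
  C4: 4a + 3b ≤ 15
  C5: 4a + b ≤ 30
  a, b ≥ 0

At a = 0, b = 5, compute slack b - a·x for each constraint:
  C1: 11 − 0 = 11  (slack)
  C2: 11 − 5 = 6  (slack)
  C3: 39 − 20 = 19  (slack)
  C4: 15 − 15 = 0  (binding)
  C5: 30 − 5 = 25  (slack)

Optimal: a = 0, b = 5
Binding: C4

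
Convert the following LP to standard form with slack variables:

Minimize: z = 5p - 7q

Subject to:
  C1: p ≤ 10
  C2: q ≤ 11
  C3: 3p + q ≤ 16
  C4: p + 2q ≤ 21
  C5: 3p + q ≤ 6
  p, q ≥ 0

min z = 5p - 7q

s.t.
  p + s1 = 10
  q + s2 = 11
  3p + q + s3 = 16
  p + 2q + s4 = 21
  3p + q + s5 = 6
  p, q, s1, s2, s3, s4, s5 ≥ 0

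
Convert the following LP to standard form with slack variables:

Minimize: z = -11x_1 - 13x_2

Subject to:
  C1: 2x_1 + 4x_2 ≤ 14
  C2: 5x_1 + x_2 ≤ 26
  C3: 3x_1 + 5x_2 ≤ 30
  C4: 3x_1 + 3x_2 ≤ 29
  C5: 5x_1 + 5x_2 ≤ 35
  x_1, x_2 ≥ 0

min z = -11x_1 - 13x_2

s.t.
  2x_1 + 4x_2 + s1 = 14
  5x_1 + x_2 + s2 = 26
  3x_1 + 5x_2 + s3 = 30
  3x_1 + 3x_2 + s4 = 29
  5x_1 + 5x_2 + s5 = 35
  x_1, x_2, s1, s2, s3, s4, s5 ≥ 0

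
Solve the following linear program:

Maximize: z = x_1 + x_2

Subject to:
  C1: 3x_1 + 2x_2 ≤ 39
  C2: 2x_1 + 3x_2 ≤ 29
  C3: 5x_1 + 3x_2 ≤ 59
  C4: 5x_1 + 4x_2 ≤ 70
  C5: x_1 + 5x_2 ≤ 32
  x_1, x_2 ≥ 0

Evaluate the objective at each vertex of the feasible region:
  z(0, 0) = 0
  z(11.8, 0) = 11.8
  z(10, 3) = 13  ←
  z(7, 5) = 12
  z(0, 6.4) = 6.4
The maximum is at x_1 = 10, x_2 = 3.

x_1 = 10, x_2 = 3, z = 13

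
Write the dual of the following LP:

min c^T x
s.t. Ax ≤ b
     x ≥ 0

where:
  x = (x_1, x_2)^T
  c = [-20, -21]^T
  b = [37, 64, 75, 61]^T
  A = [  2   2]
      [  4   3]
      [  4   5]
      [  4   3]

Primal min cᵀx s.t. Ax ≤ b, x ≥ 0  →  Dual max −bᵀy s.t. Aᵀy ≥ −c, y ≥ 0.

Maximize: z = -37y1 - 64y2 - 75y3 - 61y4

Subject to:
  2y1 + 4y2 + 4y3 + 4y4 ≥ 20
  2y1 + 3y2 + 5y3 + 3y4 ≥ 21
  y1, y2, y3, y4 ≥ 0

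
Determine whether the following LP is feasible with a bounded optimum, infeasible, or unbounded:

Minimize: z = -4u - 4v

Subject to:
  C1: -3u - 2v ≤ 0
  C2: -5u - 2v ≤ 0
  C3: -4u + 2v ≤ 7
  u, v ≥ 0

Unbounded (objective can decrease without bound)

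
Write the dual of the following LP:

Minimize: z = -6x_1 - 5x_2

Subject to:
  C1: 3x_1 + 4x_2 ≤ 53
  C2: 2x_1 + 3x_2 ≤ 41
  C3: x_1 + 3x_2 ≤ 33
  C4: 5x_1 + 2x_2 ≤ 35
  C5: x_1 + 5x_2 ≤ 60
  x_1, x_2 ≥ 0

Primal min cᵀx s.t. Ax ≤ b, x ≥ 0  →  Dual max −bᵀy s.t. Aᵀy ≥ −c, y ≥ 0.

Maximize: z = -53y1 - 41y2 - 33y3 - 35y4 - 60y5

Subject to:
  3y1 + 2y2 + y3 + 5y4 + y5 ≥ 6
  4y1 + 3y2 + 3y3 + 2y4 + 5y5 ≥ 5
  y1, y2, y3, y4, y5 ≥ 0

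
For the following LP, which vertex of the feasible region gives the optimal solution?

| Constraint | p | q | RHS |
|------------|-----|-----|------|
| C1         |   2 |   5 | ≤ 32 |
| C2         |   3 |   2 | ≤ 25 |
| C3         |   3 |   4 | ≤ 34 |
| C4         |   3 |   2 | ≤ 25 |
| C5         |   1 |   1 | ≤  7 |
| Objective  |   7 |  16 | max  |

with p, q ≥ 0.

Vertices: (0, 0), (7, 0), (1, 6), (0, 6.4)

Evaluate the objective at each vertex of the feasible region:
  z(0, 0) = 0
  z(7, 0) = 49
  z(1, 6) = 103  ←
  z(0, 6.4) = 102.4
The maximum is at p = 1, q = 6.

(1, 6)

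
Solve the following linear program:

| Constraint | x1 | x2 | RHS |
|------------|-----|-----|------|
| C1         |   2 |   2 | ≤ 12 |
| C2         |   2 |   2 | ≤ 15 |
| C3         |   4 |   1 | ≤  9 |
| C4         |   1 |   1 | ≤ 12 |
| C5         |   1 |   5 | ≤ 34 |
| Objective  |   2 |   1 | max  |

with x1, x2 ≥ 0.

Evaluate the objective at each vertex of the feasible region:
  z(0, 0) = 0
  z(2.25, 0) = 4.5
  z(1, 5) = 7  ←
  z(0, 6) = 6
The maximum is at x1 = 1, x2 = 5.

x1 = 1, x2 = 5, z = 7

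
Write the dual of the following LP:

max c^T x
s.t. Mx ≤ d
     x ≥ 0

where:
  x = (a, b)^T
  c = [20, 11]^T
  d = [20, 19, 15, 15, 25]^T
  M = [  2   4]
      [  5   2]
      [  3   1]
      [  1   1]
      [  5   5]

Primal max cᵀx s.t. Ax ≤ b, x ≥ 0  →  Dual min bᵀy s.t. Aᵀy ≥ c, y ≥ 0.

Minimize: z = 20y1 + 19y2 + 15y3 + 15y4 + 25y5

Subject to:
  2y1 + 5y2 + 3y3 + y4 + 5y5 ≥ 20
  4y1 + 2y2 + y3 + y4 + 5y5 ≥ 11
  y1, y2, y3, y4, y5 ≥ 0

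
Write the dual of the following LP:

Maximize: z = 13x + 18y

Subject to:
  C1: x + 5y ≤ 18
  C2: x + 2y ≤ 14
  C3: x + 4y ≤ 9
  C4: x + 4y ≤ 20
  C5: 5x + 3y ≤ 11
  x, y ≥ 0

Primal max cᵀx s.t. Ax ≤ b, x ≥ 0  →  Dual min bᵀy s.t. Aᵀy ≥ c, y ≥ 0.

Minimize: z = 18y1 + 14y2 + 9y3 + 20y4 + 11y5

Subject to:
  y1 + y2 + y3 + y4 + 5y5 ≥ 13
  5y1 + 2y2 + 4y3 + 4y4 + 3y5 ≥ 18
  y1, y2, y3, y4, y5 ≥ 0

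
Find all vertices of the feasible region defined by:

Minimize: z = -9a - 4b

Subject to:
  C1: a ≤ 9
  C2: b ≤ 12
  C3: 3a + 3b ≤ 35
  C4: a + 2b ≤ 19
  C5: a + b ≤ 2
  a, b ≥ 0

(0, 0), (2, 0), (0, 2)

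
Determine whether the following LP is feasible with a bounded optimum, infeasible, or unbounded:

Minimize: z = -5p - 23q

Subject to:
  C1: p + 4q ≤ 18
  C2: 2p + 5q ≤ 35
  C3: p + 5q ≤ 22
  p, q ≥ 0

Feasible with a bounded optimal solution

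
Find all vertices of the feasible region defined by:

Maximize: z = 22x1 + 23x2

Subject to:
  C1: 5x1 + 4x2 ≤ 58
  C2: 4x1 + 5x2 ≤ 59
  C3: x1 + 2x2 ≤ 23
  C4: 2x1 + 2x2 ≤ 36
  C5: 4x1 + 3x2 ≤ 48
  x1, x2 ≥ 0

(0, 0), (11.6, 0), (6, 7), (1, 11), (0, 11.5)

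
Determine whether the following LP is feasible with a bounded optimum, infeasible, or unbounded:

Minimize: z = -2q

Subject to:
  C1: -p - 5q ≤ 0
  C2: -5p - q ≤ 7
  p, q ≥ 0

Unbounded (objective can decrease without bound)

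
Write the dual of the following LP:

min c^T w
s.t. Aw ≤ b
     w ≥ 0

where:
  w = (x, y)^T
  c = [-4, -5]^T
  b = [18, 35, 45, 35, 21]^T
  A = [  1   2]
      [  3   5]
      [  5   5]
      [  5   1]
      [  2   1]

Primal min cᵀx s.t. Ax ≤ b, x ≥ 0  →  Dual max −bᵀy s.t. Aᵀy ≥ −c, y ≥ 0.

Maximize: z = -18y1 - 35y2 - 45y3 - 35y4 - 21y5

Subject to:
  y1 + 3y2 + 5y3 + 5y4 + 2y5 ≥ 4
  2y1 + 5y2 + 5y3 + y4 + y5 ≥ 5
  y1, y2, y3, y4, y5 ≥ 0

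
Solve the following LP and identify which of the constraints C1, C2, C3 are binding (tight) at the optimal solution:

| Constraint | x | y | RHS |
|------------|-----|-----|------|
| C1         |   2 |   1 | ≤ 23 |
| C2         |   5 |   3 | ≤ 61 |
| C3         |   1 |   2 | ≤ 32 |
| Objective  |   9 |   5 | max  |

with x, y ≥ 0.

At x = 8, y = 7, compute slack b - a·x for each constraint:
  C1: 23 − 23 = 0  (binding)
  C2: 61 − 61 = 0  (binding)
  C3: 32 − 22 = 10  (slack)

Optimal: x = 8, y = 7
Binding: C1, C2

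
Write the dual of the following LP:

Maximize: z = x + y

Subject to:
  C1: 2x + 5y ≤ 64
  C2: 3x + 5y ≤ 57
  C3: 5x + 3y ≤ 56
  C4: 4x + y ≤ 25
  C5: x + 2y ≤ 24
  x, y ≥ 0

Primal max cᵀx s.t. Ax ≤ b, x ≥ 0  →  Dual min bᵀy s.t. Aᵀy ≥ c, y ≥ 0.

Minimize: z = 64y1 + 57y2 + 56y3 + 25y4 + 24y5

Subject to:
  2y1 + 3y2 + 5y3 + 4y4 + y5 ≥ 1
  5y1 + 5y2 + 3y3 + y4 + 2y5 ≥ 1
  y1, y2, y3, y4, y5 ≥ 0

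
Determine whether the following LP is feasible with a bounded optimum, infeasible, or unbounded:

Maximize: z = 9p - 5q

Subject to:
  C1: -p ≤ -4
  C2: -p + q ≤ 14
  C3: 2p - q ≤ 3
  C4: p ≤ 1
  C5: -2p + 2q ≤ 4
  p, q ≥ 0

Infeasible (no feasible solution exists)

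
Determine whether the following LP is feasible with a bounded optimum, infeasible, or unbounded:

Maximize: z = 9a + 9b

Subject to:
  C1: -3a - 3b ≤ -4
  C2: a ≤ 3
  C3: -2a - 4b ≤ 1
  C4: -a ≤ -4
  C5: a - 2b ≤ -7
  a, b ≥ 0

Infeasible (no feasible solution exists)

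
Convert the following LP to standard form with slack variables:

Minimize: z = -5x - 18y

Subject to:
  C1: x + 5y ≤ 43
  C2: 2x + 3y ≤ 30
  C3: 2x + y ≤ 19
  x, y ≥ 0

min z = -5x - 18y

s.t.
  x + 5y + s1 = 43
  2x + 3y + s2 = 30
  2x + y + s3 = 19
  x, y, s1, s2, s3 ≥ 0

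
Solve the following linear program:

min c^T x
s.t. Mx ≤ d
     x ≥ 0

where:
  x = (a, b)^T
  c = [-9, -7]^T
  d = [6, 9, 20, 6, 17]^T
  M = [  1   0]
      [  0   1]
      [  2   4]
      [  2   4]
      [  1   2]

Evaluate the objective at each vertex of the feasible region:
  z(0, 0) = 0
  z(3, 0) = -27  ←
  z(0, 1.5) = -10.5
The minimum is at a = 3, b = 0.

a = 3, b = 0, z = -27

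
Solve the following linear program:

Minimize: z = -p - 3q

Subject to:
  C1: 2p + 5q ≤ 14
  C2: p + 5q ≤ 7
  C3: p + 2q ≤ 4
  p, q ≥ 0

Evaluate the objective at each vertex of the feasible region:
  z(0, 0) = 0
  z(4, 0) = -4
  z(2, 1) = -5  ←
  z(0, 1.4) = -4.2
The minimum is at p = 2, q = 1.

p = 2, q = 1, z = -5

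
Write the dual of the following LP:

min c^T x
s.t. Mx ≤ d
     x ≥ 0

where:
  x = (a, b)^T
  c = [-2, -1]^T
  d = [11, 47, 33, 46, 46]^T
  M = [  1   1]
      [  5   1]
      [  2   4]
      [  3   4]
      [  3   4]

Primal min cᵀx s.t. Ax ≤ b, x ≥ 0  →  Dual max −bᵀy s.t. Aᵀy ≥ −c, y ≥ 0.

Maximize: z = -11y1 - 47y2 - 33y3 - 46y4 - 46y5

Subject to:
  y1 + 5y2 + 2y3 + 3y4 + 3y5 ≥ 2
  y1 + y2 + 4y3 + 4y4 + 4y5 ≥ 1
  y1, y2, y3, y4, y5 ≥ 0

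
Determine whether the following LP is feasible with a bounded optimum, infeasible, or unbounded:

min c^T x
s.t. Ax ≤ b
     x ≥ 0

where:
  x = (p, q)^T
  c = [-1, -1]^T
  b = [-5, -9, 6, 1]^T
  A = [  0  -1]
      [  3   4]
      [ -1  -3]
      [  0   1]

Infeasible (no feasible solution exists)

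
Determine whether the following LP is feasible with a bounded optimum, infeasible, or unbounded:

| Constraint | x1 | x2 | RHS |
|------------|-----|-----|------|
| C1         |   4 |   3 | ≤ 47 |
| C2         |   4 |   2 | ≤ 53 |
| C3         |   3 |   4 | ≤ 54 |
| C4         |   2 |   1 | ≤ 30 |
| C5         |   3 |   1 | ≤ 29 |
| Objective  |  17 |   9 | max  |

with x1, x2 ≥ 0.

Feasible with a bounded optimal solution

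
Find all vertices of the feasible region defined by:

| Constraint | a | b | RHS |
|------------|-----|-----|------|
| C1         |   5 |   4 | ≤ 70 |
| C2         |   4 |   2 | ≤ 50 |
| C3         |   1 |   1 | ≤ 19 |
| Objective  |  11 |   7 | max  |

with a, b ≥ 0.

(0, 0), (12.5, 0), (10, 5), (0, 17.5)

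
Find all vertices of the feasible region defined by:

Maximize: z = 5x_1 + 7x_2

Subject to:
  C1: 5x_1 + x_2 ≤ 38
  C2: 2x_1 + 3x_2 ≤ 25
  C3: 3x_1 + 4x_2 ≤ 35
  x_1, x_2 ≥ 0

(0, 0), (7.6, 0), (6.882, 3.588), (5, 5), (0, 8.333)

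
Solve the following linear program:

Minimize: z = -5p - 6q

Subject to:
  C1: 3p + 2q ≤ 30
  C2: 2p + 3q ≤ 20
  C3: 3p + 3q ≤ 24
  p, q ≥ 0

Evaluate the objective at each vertex of the feasible region:
  z(0, 0) = 0
  z(8, 0) = -40
  z(4, 4) = -44  ←
  z(0, 6.667) = -40
The minimum is at p = 4, q = 4.

p = 4, q = 4, z = -44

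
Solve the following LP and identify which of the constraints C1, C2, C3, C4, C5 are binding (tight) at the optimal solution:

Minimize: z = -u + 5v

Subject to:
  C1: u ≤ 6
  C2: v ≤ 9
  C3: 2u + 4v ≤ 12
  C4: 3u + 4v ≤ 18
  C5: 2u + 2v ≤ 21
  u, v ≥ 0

At u = 6, v = 0, compute slack b - a·x for each constraint:
  C1: 6 − 6 = 0  (binding)
  C2: 9 − 0 = 9  (slack)
  C3: 12 − 12 = 0  (binding)
  C4: 18 − 18 = 0  (binding)
  C5: 21 − 12 = 9  (slack)

Optimal: u = 6, v = 0
Binding: C1, C3, C4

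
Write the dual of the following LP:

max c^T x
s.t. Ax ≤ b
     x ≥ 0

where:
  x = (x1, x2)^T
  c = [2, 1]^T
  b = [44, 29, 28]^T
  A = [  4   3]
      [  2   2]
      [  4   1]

Primal max cᵀx s.t. Ax ≤ b, x ≥ 0  →  Dual min bᵀy s.t. Aᵀy ≥ c, y ≥ 0.

Minimize: z = 44y1 + 29y2 + 28y3

Subject to:
  4y1 + 2y2 + 4y3 ≥ 2
  3y1 + 2y2 + y3 ≥ 1
  y1, y2, y3 ≥ 0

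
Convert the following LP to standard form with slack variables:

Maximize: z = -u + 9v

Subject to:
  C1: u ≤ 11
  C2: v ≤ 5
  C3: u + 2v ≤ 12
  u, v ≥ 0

max z = -u + 9v

s.t.
  u + s1 = 11
  v + s2 = 5
  u + 2v + s3 = 12
  u, v, s1, s2, s3 ≥ 0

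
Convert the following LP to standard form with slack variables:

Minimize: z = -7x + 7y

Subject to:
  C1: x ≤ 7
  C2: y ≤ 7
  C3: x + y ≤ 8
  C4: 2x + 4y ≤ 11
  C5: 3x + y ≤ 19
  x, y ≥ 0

min z = -7x + 7y

s.t.
  x + s1 = 7
  y + s2 = 7
  x + y + s3 = 8
  2x + 4y + s4 = 11
  3x + y + s5 = 19
  x, y, s1, s2, s3, s4, s5 ≥ 0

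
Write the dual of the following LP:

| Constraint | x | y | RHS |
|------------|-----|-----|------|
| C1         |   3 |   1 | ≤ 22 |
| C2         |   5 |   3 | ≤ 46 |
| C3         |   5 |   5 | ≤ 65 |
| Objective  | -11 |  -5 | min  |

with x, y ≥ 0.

Primal min cᵀx s.t. Ax ≤ b, x ≥ 0  →  Dual max −bᵀy s.t. Aᵀy ≥ −c, y ≥ 0.

Maximize: z = -22y1 - 46y2 - 65y3

Subject to:
  3y1 + 5y2 + 5y3 ≥ 11
  y1 + 3y2 + 5y3 ≥ 5
  y1, y2, y3 ≥ 0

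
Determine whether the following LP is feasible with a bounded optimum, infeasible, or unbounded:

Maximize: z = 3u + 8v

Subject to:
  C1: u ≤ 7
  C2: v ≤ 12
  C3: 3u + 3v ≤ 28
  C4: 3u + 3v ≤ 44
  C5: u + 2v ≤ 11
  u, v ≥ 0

Feasible with a bounded optimal solution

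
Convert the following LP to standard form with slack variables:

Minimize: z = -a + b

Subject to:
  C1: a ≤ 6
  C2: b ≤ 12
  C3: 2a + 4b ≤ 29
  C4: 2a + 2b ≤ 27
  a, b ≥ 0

min z = -a + b

s.t.
  a + s1 = 6
  b + s2 = 12
  2a + 4b + s3 = 29
  2a + 2b + s4 = 27
  a, b, s1, s2, s3, s4 ≥ 0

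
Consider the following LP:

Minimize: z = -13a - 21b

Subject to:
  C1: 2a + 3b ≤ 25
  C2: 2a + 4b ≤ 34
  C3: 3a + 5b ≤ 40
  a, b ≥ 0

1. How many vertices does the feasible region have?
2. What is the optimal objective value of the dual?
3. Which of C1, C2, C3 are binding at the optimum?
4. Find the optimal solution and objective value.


1. 4
2. -170
3. C1, C3
4. a = 5, b = 5, z = -170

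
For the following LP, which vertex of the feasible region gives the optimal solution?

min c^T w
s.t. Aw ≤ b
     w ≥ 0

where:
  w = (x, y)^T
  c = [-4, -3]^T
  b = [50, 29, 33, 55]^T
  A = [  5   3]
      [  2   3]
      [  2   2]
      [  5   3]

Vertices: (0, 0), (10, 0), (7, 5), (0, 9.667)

Evaluate the objective at each vertex of the feasible region:
  z(0, 0) = 0
  z(10, 0) = -40
  z(7, 5) = -43  ←
  z(0, 9.667) = -29
The minimum is at x = 7, y = 5.

(7, 5)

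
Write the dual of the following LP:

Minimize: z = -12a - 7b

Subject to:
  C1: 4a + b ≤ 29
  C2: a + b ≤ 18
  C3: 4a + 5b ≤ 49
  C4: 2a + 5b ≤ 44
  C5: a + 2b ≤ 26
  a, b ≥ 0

Primal min cᵀx s.t. Ax ≤ b, x ≥ 0  →  Dual max −bᵀy s.t. Aᵀy ≥ −c, y ≥ 0.

Maximize: z = -29y1 - 18y2 - 49y3 - 44y4 - 26y5

Subject to:
  4y1 + y2 + 4y3 + 2y4 + y5 ≥ 12
  y1 + y2 + 5y3 + 5y4 + 2y5 ≥ 7
  y1, y2, y3, y4, y5 ≥ 0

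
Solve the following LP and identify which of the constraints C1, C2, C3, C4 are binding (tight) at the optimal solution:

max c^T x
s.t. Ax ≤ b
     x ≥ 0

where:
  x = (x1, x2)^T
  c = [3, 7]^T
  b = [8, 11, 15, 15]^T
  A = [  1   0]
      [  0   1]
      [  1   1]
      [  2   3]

At x1 = 0, x2 = 5, compute slack b - a·x for each constraint:
  C1: 8 − 0 = 8  (slack)
  C2: 11 − 5 = 6  (slack)
  C3: 15 − 5 = 10  (slack)
  C4: 15 − 15 = 0  (binding)

Optimal: x1 = 0, x2 = 5
Binding: C4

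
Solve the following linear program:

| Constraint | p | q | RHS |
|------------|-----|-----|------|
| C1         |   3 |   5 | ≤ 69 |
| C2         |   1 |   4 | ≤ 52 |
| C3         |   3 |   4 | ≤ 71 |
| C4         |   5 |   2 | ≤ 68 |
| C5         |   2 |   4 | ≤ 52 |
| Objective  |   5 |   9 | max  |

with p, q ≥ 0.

Evaluate the objective at each vertex of the feasible region:
  z(0, 0) = 0
  z(13.6, 0) = 68
  z(10.63, 7.421) = 119.9
  z(8, 9) = 121  ←
  z(0, 13) = 117
The maximum is at p = 8, q = 9.

p = 8, q = 9, z = 121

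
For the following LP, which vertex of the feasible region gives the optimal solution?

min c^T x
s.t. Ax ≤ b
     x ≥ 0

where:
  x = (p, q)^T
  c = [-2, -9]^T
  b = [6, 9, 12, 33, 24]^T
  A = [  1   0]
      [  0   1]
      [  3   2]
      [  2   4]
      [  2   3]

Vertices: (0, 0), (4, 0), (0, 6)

Evaluate the objective at each vertex of the feasible region:
  z(0, 0) = 0
  z(4, 0) = -8
  z(0, 6) = -54  ←
The minimum is at p = 0, q = 6.

(0, 6)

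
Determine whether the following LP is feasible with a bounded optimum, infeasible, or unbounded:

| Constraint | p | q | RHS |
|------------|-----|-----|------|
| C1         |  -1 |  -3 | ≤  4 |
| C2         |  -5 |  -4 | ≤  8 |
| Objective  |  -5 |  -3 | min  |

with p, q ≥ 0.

Unbounded (objective can decrease without bound)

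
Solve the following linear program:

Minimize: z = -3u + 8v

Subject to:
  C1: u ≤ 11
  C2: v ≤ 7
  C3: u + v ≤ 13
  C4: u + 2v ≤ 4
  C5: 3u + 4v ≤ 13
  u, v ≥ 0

Evaluate the objective at each vertex of the feasible region:
  z(0, 0) = 0
  z(4, 0) = -12  ←
  z(0, 2) = 16
The minimum is at u = 4, v = 0.

u = 4, v = 0, z = -12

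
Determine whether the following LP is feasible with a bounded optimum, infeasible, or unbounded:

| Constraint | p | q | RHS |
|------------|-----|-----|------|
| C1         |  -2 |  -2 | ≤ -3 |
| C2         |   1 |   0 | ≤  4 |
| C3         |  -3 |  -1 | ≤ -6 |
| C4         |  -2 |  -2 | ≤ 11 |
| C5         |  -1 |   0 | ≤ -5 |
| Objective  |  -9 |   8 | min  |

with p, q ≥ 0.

Infeasible (no feasible solution exists)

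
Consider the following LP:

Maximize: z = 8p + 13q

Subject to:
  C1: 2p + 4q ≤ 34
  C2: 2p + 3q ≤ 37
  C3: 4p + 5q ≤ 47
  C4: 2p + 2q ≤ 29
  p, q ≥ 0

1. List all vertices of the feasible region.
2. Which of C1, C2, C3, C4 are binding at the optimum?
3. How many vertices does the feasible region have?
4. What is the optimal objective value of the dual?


1. (0, 0), (11.75, 0), (3, 7), (0, 8.5)
2. C1, C3
3. 4
4. 115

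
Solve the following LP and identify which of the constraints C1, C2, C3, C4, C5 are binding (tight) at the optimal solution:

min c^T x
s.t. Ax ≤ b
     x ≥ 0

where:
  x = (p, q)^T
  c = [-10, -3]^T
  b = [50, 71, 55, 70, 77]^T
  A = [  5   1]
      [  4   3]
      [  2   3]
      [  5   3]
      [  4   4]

At p = 8, q = 10, compute slack b - a·x for each constraint:
  C1: 50 − 50 = 0  (binding)
  C2: 71 − 62 = 9  (slack)
  C3: 55 − 46 = 9  (slack)
  C4: 70 − 70 = 0  (binding)
  C5: 77 − 72 = 5  (slack)

Optimal: p = 8, q = 10
Binding: C1, C4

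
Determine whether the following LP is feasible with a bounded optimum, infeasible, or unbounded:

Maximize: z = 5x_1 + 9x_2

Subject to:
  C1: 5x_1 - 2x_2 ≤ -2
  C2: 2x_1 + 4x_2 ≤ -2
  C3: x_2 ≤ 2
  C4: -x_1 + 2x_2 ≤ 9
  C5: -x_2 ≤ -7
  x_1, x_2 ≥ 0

Infeasible (no feasible solution exists)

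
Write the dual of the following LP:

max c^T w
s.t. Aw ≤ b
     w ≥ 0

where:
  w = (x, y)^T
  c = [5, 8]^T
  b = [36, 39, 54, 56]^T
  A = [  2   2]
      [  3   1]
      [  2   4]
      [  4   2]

Primal max cᵀx s.t. Ax ≤ b, x ≥ 0  →  Dual min bᵀy s.t. Aᵀy ≥ c, y ≥ 0.

Minimize: z = 36y1 + 39y2 + 54y3 + 56y4

Subject to:
  2y1 + 3y2 + 2y3 + 4y4 ≥ 5
  2y1 + y2 + 4y3 + 2y4 ≥ 8
  y1, y2, y3, y4 ≥ 0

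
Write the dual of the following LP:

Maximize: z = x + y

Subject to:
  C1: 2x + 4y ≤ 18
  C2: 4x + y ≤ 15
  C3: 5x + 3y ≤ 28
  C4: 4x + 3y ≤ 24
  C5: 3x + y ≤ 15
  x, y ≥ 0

Primal max cᵀx s.t. Ax ≤ b, x ≥ 0  →  Dual min bᵀy s.t. Aᵀy ≥ c, y ≥ 0.

Minimize: z = 18y1 + 15y2 + 28y3 + 24y4 + 15y5

Subject to:
  2y1 + 4y2 + 5y3 + 4y4 + 3y5 ≥ 1
  4y1 + y2 + 3y3 + 3y4 + y5 ≥ 1
  y1, y2, y3, y4, y5 ≥ 0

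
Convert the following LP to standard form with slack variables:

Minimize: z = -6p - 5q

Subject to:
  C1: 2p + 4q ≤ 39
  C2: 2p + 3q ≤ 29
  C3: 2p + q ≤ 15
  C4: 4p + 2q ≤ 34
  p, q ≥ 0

min z = -6p - 5q

s.t.
  2p + 4q + s1 = 39
  2p + 3q + s2 = 29
  2p + q + s3 = 15
  4p + 2q + s4 = 34
  p, q, s1, s2, s3, s4 ≥ 0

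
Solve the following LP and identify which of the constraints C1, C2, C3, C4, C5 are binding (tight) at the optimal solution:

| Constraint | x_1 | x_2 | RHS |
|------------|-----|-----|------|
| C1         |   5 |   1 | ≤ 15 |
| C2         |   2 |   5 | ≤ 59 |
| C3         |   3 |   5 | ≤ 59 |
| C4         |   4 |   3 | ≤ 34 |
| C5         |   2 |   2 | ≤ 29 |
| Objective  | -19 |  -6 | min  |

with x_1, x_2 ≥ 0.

At x_1 = 1, x_2 = 10, compute slack b - a·x for each constraint:
  C1: 15 − 15 = 0  (binding)
  C2: 59 − 52 = 7  (slack)
  C3: 59 − 53 = 6  (slack)
  C4: 34 − 34 = 0  (binding)
  C5: 29 − 22 = 7  (slack)

Optimal: x_1 = 1, x_2 = 10
Binding: C1, C4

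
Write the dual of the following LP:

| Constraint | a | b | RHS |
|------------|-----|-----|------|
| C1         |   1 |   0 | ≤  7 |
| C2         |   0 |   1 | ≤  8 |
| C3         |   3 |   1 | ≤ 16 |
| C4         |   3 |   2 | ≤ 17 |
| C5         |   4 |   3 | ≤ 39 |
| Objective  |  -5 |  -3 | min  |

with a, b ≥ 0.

Primal min cᵀx s.t. Ax ≤ b, x ≥ 0  →  Dual max −bᵀy s.t. Aᵀy ≥ −c, y ≥ 0.

Maximize: z = -7y1 - 8y2 - 16y3 - 17y4 - 39y5

Subject to:
  y1 + 3y3 + 3y4 + 4y5 ≥ 5
  y2 + y3 + 2y4 + 3y5 ≥ 3
  y1, y2, y3, y4, y5 ≥ 0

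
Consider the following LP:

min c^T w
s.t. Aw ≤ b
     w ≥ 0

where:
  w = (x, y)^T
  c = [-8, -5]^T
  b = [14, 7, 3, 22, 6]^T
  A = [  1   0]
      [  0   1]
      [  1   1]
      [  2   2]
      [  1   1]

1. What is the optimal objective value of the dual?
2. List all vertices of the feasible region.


1. -24
2. (0, 0), (3, 0), (0, 3)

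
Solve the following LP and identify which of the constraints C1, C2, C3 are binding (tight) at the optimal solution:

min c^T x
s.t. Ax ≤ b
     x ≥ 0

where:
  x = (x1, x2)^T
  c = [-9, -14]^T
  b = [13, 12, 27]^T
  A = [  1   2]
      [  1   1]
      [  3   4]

At x1 = 1, x2 = 6, compute slack b - a·x for each constraint:
  C1: 13 − 13 = 0  (binding)
  C2: 12 − 7 = 5  (slack)
  C3: 27 − 27 = 0  (binding)

Optimal: x1 = 1, x2 = 6
Binding: C1, C3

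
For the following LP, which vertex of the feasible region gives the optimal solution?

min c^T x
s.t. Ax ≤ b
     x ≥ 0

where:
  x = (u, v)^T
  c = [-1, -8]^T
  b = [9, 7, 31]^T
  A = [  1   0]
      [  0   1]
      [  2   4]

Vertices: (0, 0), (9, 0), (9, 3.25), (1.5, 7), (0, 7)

Evaluate the objective at each vertex of the feasible region:
  z(0, 0) = 0
  z(9, 0) = -9
  z(9, 3.25) = -35
  z(1.5, 7) = -57.5  ←
  z(0, 7) = -56
The minimum is at u = 1.5, v = 7.

(1.5, 7)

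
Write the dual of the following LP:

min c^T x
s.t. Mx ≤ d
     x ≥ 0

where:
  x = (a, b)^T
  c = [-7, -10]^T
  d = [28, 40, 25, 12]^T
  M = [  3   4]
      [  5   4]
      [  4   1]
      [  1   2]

Primal min cᵀx s.t. Ax ≤ b, x ≥ 0  →  Dual max −bᵀy s.t. Aᵀy ≥ −c, y ≥ 0.

Maximize: z = -28y1 - 40y2 - 25y3 - 12y4

Subject to:
  3y1 + 5y2 + 4y3 + y4 ≥ 7
  4y1 + 4y2 + y3 + 2y4 ≥ 10
  y1, y2, y3, y4 ≥ 0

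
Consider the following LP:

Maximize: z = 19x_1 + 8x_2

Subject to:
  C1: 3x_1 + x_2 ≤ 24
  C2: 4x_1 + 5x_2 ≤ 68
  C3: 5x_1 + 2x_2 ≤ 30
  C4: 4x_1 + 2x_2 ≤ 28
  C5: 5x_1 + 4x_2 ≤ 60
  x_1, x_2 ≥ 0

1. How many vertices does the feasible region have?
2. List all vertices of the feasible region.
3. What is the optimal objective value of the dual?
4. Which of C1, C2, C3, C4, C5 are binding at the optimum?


1. 5
2. (0, 0), (6, 0), (2, 10), (0.3333, 13.33), (0, 13.6)
3. 118
4. C3, C4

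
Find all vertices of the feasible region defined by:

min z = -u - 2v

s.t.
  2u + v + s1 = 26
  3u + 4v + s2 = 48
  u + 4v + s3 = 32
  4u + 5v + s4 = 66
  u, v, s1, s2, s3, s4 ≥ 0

(0, 0), (13, 0), (11.2, 3.6), (8, 6), (0, 8)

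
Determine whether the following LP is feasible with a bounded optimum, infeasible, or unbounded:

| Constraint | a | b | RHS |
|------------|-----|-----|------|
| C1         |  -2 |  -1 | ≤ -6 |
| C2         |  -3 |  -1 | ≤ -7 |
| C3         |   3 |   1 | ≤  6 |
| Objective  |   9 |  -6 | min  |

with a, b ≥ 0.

Infeasible (no feasible solution exists)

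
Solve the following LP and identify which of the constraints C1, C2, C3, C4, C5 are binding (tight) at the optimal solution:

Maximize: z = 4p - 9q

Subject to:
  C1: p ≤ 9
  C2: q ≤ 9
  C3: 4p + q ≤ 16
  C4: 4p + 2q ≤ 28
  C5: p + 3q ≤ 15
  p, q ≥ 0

At p = 4, q = 0, compute slack b - a·x for each constraint:
  C1: 9 − 4 = 5  (slack)
  C2: 9 − 0 = 9  (slack)
  C3: 16 − 16 = 0  (binding)
  C4: 28 − 16 = 12  (slack)
  C5: 15 − 4 = 11  (slack)

Optimal: p = 4, q = 0
Binding: C3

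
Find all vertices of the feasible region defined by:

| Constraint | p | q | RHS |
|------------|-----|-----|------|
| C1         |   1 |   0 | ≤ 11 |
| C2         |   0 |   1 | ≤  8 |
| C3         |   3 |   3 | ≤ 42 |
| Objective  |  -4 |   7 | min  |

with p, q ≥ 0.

(0, 0), (11, 0), (11, 3), (6, 8), (0, 8)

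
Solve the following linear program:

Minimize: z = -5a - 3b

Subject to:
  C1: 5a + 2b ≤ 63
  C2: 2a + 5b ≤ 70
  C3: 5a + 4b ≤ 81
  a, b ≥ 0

Evaluate the objective at each vertex of the feasible region:
  z(0, 0) = 0
  z(12.6, 0) = -63
  z(9, 9) = -72  ←
  z(7.353, 11.06) = -69.94
  z(0, 14) = -42
The minimum is at a = 9, b = 9.

a = 9, b = 9, z = -72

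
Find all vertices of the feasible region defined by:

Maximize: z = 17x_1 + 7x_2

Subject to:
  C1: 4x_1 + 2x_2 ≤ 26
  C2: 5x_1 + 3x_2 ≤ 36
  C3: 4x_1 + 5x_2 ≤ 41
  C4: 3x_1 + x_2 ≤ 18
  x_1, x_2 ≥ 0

(0, 0), (6, 0), (5, 3), (4, 5), (0, 8.2)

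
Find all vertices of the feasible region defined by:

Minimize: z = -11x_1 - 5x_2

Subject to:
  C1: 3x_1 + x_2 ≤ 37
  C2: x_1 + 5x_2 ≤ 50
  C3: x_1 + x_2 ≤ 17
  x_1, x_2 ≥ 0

(0, 0), (12.33, 0), (10, 7), (8.75, 8.25), (0, 10)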